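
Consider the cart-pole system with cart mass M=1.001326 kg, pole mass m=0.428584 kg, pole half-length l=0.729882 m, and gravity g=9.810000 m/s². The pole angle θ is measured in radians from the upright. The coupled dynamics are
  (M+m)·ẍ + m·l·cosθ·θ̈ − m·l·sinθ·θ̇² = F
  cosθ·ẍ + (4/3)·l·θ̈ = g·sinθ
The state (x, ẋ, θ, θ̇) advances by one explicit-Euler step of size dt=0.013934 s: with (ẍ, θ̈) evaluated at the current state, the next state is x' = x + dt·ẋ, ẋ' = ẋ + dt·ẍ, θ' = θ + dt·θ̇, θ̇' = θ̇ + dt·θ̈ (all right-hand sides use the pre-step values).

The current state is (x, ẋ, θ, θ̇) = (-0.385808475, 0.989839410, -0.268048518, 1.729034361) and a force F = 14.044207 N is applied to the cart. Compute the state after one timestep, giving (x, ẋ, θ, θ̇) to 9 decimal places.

sinθ=-0.264850148, cosθ=0.964289582
temp = (F + m·l·θ̇²·sinθ)/(M+m) = (14.044207 + -0.247682930)/1.429910 = 9.648526180
θ̈ = (g·sinθ − cosθ·temp)/(l·(4/3 − m·cos²θ/(M+m))) = -15.462252917
ẍ = temp − m·l·θ̈·cosθ/(M+m) = 12.910347384
Euler: x'=-0.385808475+0.013934·0.989839410=-0.372016053, ẋ'=0.989839410+0.013934·12.910347384=1.169732190
       θ'=-0.268048518+0.013934·1.729034361=-0.243956153, θ̇'=1.729034361+0.013934·-15.462252917=1.513583329

(-0.372016053, 1.169732190, -0.243956153, 1.513583329)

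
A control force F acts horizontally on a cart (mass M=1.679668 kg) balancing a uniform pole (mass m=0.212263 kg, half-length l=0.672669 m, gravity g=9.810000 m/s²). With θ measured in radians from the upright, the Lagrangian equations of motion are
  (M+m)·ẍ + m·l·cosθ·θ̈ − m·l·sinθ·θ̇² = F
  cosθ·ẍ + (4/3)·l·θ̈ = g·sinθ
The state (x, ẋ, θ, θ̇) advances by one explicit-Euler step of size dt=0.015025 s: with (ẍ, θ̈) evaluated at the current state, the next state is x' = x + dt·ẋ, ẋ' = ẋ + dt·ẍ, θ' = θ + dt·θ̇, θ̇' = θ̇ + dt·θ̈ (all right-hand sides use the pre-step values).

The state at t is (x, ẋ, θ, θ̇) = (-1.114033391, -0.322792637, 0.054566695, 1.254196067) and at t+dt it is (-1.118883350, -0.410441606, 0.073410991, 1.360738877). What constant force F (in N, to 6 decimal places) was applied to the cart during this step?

ẍ = (ẋ'−ẋ)/dt = (-0.410441606−-0.322792637)/0.015025 = -5.833542
θ̈ = (θ̇'−θ̇)/dt = (1.360738877−1.254196067)/0.015025 = 7.091036
sinθ=0.054540, cosθ=0.998512
F = (M+m)·ẍ + m·l·cosθ·θ̈ − m·l·sinθ·θ̇² = -11.036659 + 1.010971 − 0.012250 = -10.037938

F = -10.037938 N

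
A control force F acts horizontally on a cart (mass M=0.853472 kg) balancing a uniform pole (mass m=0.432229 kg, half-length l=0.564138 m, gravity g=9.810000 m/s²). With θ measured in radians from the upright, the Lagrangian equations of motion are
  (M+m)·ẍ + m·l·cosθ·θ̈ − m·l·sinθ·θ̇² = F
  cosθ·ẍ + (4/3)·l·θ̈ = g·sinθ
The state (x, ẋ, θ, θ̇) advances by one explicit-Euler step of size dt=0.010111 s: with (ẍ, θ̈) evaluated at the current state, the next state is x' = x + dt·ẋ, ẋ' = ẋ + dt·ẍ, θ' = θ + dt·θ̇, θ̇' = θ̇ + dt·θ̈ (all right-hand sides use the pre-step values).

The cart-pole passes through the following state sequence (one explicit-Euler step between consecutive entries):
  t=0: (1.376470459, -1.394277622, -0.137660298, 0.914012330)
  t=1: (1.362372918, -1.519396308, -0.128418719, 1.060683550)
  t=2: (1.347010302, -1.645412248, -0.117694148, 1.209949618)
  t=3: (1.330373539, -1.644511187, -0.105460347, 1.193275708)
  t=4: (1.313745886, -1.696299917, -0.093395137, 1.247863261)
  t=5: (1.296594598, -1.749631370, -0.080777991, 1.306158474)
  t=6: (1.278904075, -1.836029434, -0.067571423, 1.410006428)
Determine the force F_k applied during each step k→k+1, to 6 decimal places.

step 0→1:
  ẍ = (ẋ'−ẋ)/dt = (-1.519396308−-1.394277622)/0.010111 = -12.374512
  θ̈ = (θ̇'−θ̇)/dt = (1.060683550−0.914012330)/0.010111 = 14.506104
  sinθ=-0.137226, cosθ=0.990540
  F = (M+m)·ẍ + m·l·cosθ·θ̈ − m·l·sinθ·θ̇² = -15.909922 + 3.503660 − -0.027954 = -12.378308
step 1→2:
  ẍ = (ẋ'−ẋ)/dt = (-1.645412248−-1.519396308)/0.010111 = -12.463252
  θ̈ = (θ̇'−θ̇)/dt = (1.209949618−1.060683550)/0.010111 = 14.762740
  sinθ=-0.128066, cosθ=0.991766
  F = (M+m)·ẍ + m·l·cosθ·θ̈ − m·l·sinθ·θ̇² = -16.024015 + 3.570058 − -0.035132 = -12.418825
step 2→3:
  ẍ = (ẋ'−ẋ)/dt = (-1.644511187−-1.645412248)/0.010111 = 0.089117
  θ̈ = (θ̇'−θ̇)/dt = (1.193275708−1.209949618)/0.010111 = -1.649086
  sinθ=-0.117423, cosθ=0.993082
  F = (M+m)·ẍ + m·l·cosθ·θ̈ − m·l·sinθ·θ̇² = 0.114578 + -0.399326 − -0.041917 = -0.242832
step 3→4:
  ẍ = (ẋ'−ẋ)/dt = (-1.696299917−-1.644511187)/0.010111 = -5.122019
  θ̈ = (θ̇'−θ̇)/dt = (1.247863261−1.193275708)/0.010111 = 5.398828
  sinθ=-0.105265, cosθ=0.994444
  F = (M+m)·ẍ + m·l·cosθ·θ̈ − m·l·sinθ·θ̇² = -6.585384 + 1.309119 − -0.036548 = -5.239717
step 4→5:
  ẍ = (ẋ'−ẋ)/dt = (-1.749631370−-1.696299917)/0.010111 = -5.274597
  θ̈ = (θ̇'−θ̇)/dt = (1.306158474−1.247863261)/0.010111 = 5.765524
  sinθ=-0.093259, cosθ=0.995642
  F = (M+m)·ẍ + m·l·cosθ·θ̈ − m·l·sinθ·θ̇² = -6.781555 + 1.399720 − -0.035410 = -5.346425
step 5→6:
  ẍ = (ẋ'−ẋ)/dt = (-1.836029434−-1.749631370)/0.010111 = -8.544957
  θ̈ = (θ̇'−θ̇)/dt = (1.410006428−1.306158474)/0.010111 = 10.270790
  sinθ=-0.080690, cosθ=0.996739
  F = (M+m)·ẍ + m·l·cosθ·θ̈ − m·l·sinθ·θ̇² = -10.986260 + 2.496230 − -0.033567 = -8.456463

F_0 = -12.378308 N
F_1 = -12.418825 N
F_2 = -0.242832 N
F_3 = -5.239717 N
F_4 = -5.346425 N
F_5 = -8.456463 N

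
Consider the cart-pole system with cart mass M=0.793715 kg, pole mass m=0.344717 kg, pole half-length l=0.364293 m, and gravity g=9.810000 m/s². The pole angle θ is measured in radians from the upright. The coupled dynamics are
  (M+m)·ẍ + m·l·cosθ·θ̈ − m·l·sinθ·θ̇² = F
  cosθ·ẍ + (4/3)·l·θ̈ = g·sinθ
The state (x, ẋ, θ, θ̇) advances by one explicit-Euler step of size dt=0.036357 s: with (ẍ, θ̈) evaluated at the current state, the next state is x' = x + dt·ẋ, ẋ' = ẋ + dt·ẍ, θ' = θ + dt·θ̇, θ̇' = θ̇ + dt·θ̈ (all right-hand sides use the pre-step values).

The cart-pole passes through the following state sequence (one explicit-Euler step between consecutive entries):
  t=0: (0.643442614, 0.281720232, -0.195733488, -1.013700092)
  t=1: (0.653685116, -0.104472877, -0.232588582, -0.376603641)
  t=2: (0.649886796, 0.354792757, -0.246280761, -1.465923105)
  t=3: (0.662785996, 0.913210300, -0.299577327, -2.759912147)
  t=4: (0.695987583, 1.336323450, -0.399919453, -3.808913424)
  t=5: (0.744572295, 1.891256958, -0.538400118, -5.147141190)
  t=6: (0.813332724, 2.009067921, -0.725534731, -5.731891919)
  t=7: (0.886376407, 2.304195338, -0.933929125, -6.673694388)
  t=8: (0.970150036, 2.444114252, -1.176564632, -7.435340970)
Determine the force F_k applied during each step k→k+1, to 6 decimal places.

F_0 = -9.909083 N
F_1 = 10.723681 N
F_2 = 13.216685 N
F_3 = 10.069161 N
F_4 = 13.828200 N
F_5 = 3.660891 N
F_6 = 9.545107 N
F_7 = 7.313350 N

step 0→1:
  ẍ = (ẋ'−ẋ)/dt = (-0.104472877−0.281720232)/0.036357 = -10.622249
  θ̈ = (θ̇'−θ̇)/dt = (-0.376603641−-1.013700092)/0.036357 = 17.523350
  sinθ=-0.194486, cosθ=0.980905
  F = (M+m)·ẍ + m·l·cosθ·θ̈ − m·l·sinθ·θ̇² = -12.092708 + 2.158528 − -0.025097 = -9.909083
step 1→2:
  ẍ = (ẋ'−ẋ)/dt = (0.354792757−-0.104472877)/0.036357 = 12.632110
  θ̈ = (θ̇'−θ̇)/dt = (-1.465923105−-0.376603641)/0.036357 = -29.961753
  sinθ=-0.230497, cosθ=0.973073
  F = (M+m)·ẍ + m·l·cosθ·θ̈ − m·l·sinθ·θ̇² = 14.380799 + -3.661223 − -0.004105 = 10.723681
step 2→3:
  ẍ = (ẋ'−ẋ)/dt = (0.913210300−0.354792757)/0.036357 = 15.359286
  θ̈ = (θ̇'−θ̇)/dt = (-2.759912147−-1.465923105)/0.036357 = -35.591194
  sinθ=-0.243799, cosθ=0.969826
  F = (M+m)·ẍ + m·l·cosθ·θ̈ − m·l·sinθ·θ̇² = 17.485502 + -4.334608 − -0.065791 = 13.216685
step 3→4:
  ẍ = (ẋ'−ẋ)/dt = (1.336323450−0.913210300)/0.036357 = 11.637736
  θ̈ = (θ̇'−θ̇)/dt = (-3.808913424−-2.759912147)/0.036357 = -28.852801
  sinθ=-0.295116, cosθ=0.955461
  F = (M+m)·ẍ + m·l·cosθ·θ̈ − m·l·sinθ·θ̇² = 13.248771 + -3.461901 − -0.282291 = 10.069161
step 4→5:
  ẍ = (ẋ'−ẋ)/dt = (1.891256958−1.336323450)/0.036357 = 15.263457
  θ̈ = (θ̇'−θ̇)/dt = (-5.147141190−-3.808913424)/0.036357 = -36.807981
  sinθ=-0.389344, cosθ=0.921092
  F = (M+m)·ẍ + m·l·cosθ·θ̈ − m·l·sinθ·θ̇² = 17.376408 + -4.257540 − -0.709332 = 13.828200
step 5→6:
  ẍ = (ẋ'−ẋ)/dt = (2.009067921−1.891256958)/0.036357 = 3.240393
  θ̈ = (θ̇'−θ̇)/dt = (-5.731891919−-5.147141190)/0.036357 = -16.083580
  sinθ=-0.512763, cosθ=0.858530
  F = (M+m)·ẍ + m·l·cosθ·θ̈ − m·l·sinθ·θ̇² = 3.688967 + -1.734011 − -1.705935 = 3.660891
step 6→7:
  ẍ = (ẋ'−ẋ)/dt = (2.304195338−2.009067921)/0.036357 = 8.117485
  θ̈ = (θ̇'−θ̇)/dt = (-6.673694388−-5.731891919)/0.036357 = -25.904295
  sinθ=-0.663536, cosθ=0.748145
  F = (M+m)·ẍ + m·l·cosθ·θ̈ − m·l·sinθ·θ̇² = 9.241205 + -2.433722 − -2.737624 = 9.545107
step 7→8:
  ẍ = (ẋ'−ẋ)/dt = (2.444114252−2.304195338)/0.036357 = 3.848472
  θ̈ = (θ̇'−θ̇)/dt = (-7.435340970−-6.673694388)/0.036357 = -20.949104
  sinθ=-0.803963, cosθ=0.594680
  F = (M+m)·ẍ + m·l·cosθ·θ̈ − m·l·sinθ·θ̇² = 4.381224 + -1.564452 − -4.496577 = 7.313350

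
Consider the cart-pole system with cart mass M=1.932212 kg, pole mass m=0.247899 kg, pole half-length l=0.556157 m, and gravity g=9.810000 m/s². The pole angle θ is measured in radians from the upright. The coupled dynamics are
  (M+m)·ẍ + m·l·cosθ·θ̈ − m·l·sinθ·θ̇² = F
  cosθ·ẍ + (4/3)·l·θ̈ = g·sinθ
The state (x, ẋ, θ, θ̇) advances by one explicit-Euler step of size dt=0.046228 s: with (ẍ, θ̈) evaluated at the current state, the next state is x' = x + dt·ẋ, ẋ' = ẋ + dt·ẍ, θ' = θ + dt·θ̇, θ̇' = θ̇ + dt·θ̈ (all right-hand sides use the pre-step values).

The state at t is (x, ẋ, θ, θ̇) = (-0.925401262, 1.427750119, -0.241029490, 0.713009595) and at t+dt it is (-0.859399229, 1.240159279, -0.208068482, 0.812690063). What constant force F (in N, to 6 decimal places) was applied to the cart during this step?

ẍ = (ẋ'−ẋ)/dt = (1.240159279−1.427750119)/0.046228 = -4.057948
θ̈ = (θ̇'−θ̇)/dt = (0.812690063−0.713009595)/0.046228 = 2.156279
sinθ=-0.238702, cosθ=0.971093
F = (M+m)·ẍ + m·l·cosθ·θ̈ − m·l·sinθ·θ̇² = -8.846778 + 0.288694 − -0.016731 = -8.541353

F = -8.541353 N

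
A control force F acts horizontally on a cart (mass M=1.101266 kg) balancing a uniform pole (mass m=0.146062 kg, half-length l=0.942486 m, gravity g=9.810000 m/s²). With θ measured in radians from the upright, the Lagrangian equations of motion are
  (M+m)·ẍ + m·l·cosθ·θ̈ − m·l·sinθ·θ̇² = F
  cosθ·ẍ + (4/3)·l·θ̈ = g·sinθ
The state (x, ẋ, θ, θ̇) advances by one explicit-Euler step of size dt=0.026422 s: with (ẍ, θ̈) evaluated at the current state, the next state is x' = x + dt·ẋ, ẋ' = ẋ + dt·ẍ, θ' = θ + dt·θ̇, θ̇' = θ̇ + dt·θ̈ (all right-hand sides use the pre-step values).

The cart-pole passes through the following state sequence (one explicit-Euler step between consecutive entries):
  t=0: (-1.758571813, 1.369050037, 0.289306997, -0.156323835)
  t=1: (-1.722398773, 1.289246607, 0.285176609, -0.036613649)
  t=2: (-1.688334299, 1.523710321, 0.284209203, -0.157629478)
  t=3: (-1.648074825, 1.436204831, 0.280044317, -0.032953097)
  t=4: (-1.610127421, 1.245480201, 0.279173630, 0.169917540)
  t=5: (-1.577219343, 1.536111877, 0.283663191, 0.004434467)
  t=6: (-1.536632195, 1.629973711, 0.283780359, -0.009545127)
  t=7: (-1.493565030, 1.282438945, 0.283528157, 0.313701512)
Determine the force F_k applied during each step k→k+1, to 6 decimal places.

step 0→1:
  ẍ = (ẋ'−ẋ)/dt = (1.289246607−1.369050037)/0.026422 = -3.020340
  θ̈ = (θ̇'−θ̇)/dt = (-0.036613649−-0.156323835)/0.026422 = 4.530701
  sinθ=0.285288, cosθ=0.958442
  F = (M+m)·ẍ + m·l·cosθ·θ̈ − m·l·sinθ·θ̇² = -3.767355 + 0.597783 − 0.000960 = -3.170532
step 1→2:
  ẍ = (ẋ'−ẋ)/dt = (1.523710321−1.289246607)/0.026422 = 8.873806
  θ̈ = (θ̇'−θ̇)/dt = (-0.157629478−-0.036613649)/0.026422 = -4.580116
  sinθ=0.281327, cosθ=0.959612
  F = (M+m)·ẍ + m·l·cosθ·θ̈ − m·l·sinθ·θ̇² = 11.068547 + -0.605040 − 0.000052 = 10.463455
step 2→3:
  ẍ = (ẋ'−ẋ)/dt = (1.436204831−1.523710321)/0.026422 = -3.311842
  θ̈ = (θ̇'−θ̇)/dt = (-0.032953097−-0.157629478)/0.026422 = 4.718658
  sinθ=0.280398, cosθ=0.959884
  F = (M+m)·ẍ + m·l·cosθ·θ̈ − m·l·sinθ·θ̇² = -4.130953 + 0.623518 − 0.000959 = -3.508394
step 3→4:
  ẍ = (ẋ'−ẋ)/dt = (1.245480201−1.436204831)/0.026422 = -7.218402
  θ̈ = (θ̇'−θ̇)/dt = (0.169917540−-0.032953097)/0.026422 = 7.678095
  sinθ=0.276398, cosθ=0.961043
  F = (M+m)·ẍ + m·l·cosθ·θ̈ − m·l·sinθ·θ̇² = -9.003716 + 1.015801 − 0.000041 = -7.987956
step 4→5:
  ẍ = (ẋ'−ẋ)/dt = (1.536111877−1.245480201)/0.026422 = 10.999609
  θ̈ = (θ̇'−θ̇)/dt = (0.004434467−0.169917540)/0.026422 = -6.263079
  sinθ=0.275561, cosθ=0.961283
  F = (M+m)·ẍ + m·l·cosθ·θ̈ − m·l·sinθ·θ̇² = 13.720121 + -0.828803 − 0.001095 = 12.890222
step 5→6:
  ẍ = (ẋ'−ẋ)/dt = (1.629973711−1.536111877)/0.026422 = 3.552412
  θ̈ = (θ̇'−θ̇)/dt = (-0.009545127−0.004434467)/0.026422 = -0.529089
  sinθ=0.279874, cosθ=0.960037
  F = (M+m)·ẍ + m·l·cosθ·θ̈ − m·l·sinθ·θ̇² = 4.431023 + -0.069924 − 0.000001 = 4.361098
step 6→7:
  ẍ = (ẋ'−ẋ)/dt = (1.282438945−1.629973711)/0.026422 = -13.153235
  θ̈ = (θ̇'−θ̇)/dt = (0.313701512−-0.009545127)/0.026422 = 12.233996
  sinθ=0.279987, cosθ=0.960004
  F = (M+m)·ẍ + m·l·cosθ·θ̈ − m·l·sinθ·θ̇² = -16.406398 + 1.616789 − 0.000004 = -14.789612

F_0 = -3.170532 N
F_1 = 10.463455 N
F_2 = -3.508394 N
F_3 = -7.987956 N
F_4 = 12.890222 N
F_5 = 4.361098 N
F_6 = -14.789612 N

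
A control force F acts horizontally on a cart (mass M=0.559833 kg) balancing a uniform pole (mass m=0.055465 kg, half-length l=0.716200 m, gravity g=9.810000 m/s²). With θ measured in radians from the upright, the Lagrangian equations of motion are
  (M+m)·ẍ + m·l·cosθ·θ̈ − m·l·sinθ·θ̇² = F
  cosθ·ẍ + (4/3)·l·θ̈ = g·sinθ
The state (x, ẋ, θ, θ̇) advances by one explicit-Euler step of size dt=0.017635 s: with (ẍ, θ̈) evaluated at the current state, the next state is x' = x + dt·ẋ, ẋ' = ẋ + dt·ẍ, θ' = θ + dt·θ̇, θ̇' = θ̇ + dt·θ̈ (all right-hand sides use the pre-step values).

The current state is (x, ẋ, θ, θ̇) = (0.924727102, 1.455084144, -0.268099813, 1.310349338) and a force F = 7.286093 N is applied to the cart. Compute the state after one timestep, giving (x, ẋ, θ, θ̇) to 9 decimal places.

sinθ=-0.264899611, cosθ=0.964275996
temp = (F + m·l·θ̇²·sinθ)/(M+m) = (7.286093 + -0.018067948)/0.615298 = 11.812203276
θ̈ = (g·sinθ − cosθ·temp)/(l·(4/3 − m·cos²θ/(M+m))) = -15.631737522
ẍ = temp − m·l·θ̈·cosθ/(M+m) = 12.785345777
Euler: x'=0.924727102+0.017635·1.455084144=0.950387511, ẋ'=1.455084144+0.017635·12.785345777=1.680553717
       θ'=-0.268099813+0.017635·1.310349338=-0.244991802, θ̇'=1.310349338+0.017635·-15.631737522=1.034683647

(0.950387511, 1.680553717, -0.244991802, 1.034683647)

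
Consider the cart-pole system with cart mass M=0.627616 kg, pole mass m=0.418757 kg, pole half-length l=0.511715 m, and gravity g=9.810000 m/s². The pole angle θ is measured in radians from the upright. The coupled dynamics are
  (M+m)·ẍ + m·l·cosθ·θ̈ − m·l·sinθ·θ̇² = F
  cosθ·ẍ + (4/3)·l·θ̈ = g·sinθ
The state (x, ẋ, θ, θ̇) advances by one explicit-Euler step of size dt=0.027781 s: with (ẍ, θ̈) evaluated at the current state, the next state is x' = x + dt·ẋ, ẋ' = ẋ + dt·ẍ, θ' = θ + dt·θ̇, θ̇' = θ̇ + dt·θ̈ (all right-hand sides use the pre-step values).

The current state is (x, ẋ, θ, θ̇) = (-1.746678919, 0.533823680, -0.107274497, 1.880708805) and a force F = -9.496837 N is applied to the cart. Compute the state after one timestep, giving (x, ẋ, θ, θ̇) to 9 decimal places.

(-1.731848763, 0.184628923, -0.055026526, 2.346799986)

sinθ=-0.107068866, cosθ=0.994251607
temp = (F + m·l·θ̇²·sinθ)/(M+m) = (-9.496837 + -0.081151499)/1.046373 = -9.153512657
θ̈ = (g·sinθ − cosθ·temp)/(l·(4/3 − m·cos²θ/(M+m))) = 16.777336329
ẍ = temp − m·l·θ̈·cosθ/(M+m) = -12.569553189
Euler: x'=-1.746678919+0.027781·0.533823680=-1.731848763, ẋ'=0.533823680+0.027781·-12.569553189=0.184628923
       θ'=-0.107274497+0.027781·1.880708805=-0.055026526, θ̇'=1.880708805+0.027781·16.777336329=2.346799986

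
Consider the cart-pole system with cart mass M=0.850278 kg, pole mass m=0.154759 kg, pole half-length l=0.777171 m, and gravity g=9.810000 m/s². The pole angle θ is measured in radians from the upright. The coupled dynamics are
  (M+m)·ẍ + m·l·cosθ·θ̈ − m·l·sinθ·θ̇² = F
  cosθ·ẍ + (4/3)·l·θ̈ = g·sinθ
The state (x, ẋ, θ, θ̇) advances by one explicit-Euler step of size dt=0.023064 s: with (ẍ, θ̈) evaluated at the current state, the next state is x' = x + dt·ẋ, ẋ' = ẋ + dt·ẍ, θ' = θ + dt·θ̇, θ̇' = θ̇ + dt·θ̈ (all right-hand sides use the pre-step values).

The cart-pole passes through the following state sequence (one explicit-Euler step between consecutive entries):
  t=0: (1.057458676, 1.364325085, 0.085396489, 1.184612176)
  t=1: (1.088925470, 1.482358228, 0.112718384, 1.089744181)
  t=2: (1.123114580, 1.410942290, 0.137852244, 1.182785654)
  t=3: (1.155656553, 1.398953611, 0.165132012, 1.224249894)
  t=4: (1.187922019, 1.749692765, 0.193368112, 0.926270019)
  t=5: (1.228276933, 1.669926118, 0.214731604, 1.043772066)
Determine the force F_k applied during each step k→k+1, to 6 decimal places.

F_0 = 4.636102 N
F_1 = -2.645973 N
F_2 = -0.331364 N
F_3 = 13.721411 N
F_4 = -2.894412 N

step 0→1:
  ẍ = (ẋ'−ẋ)/dt = (1.482358228−1.364325085)/0.023064 = 5.117635
  θ̈ = (θ̇'−θ̇)/dt = (1.089744181−1.184612176)/0.023064 = -4.113250
  sinθ=0.085293, cosθ=0.996356
  F = (M+m)·ẍ + m·l·cosθ·θ̈ − m·l·sinθ·θ̇² = 5.143413 + -0.492915 − 0.014396 = 4.636102
step 1→2:
  ẍ = (ẋ'−ẋ)/dt = (1.410942290−1.482358228)/0.023064 = -3.096425
  θ̈ = (θ̇'−θ̇)/dt = (1.182785654−1.089744181)/0.023064 = 4.034056
  sinθ=0.112480, cosθ=0.993654
  F = (M+m)·ẍ + m·l·cosθ·θ̈ − m·l·sinθ·θ̇² = -3.112021 + 0.482114 − 0.016066 = -2.645973
step 2→3:
  ẍ = (ẋ'−ẋ)/dt = (1.398953611−1.410942290)/0.023064 = -0.519801
  θ̈ = (θ̇'−θ̇)/dt = (1.224249894−1.182785654)/0.023064 = 1.797790
  sinθ=0.137416, cosθ=0.990513
  F = (M+m)·ẍ + m·l·cosθ·θ̈ − m·l·sinθ·θ̇² = -0.522419 + 0.214177 − 0.023122 = -0.331364
step 3→4:
  ẍ = (ẋ'−ẋ)/dt = (1.749692765−1.398953611)/0.023064 = 15.207213
  θ̈ = (θ̇'−θ̇)/dt = (0.926270019−1.224249894)/0.023064 = -12.919696
  sinθ=0.164383, cosθ=0.986397
  F = (M+m)·ẍ + m·l·cosθ·θ̈ − m·l·sinθ·θ̇² = 15.283811 + -1.532768 − 0.029633 = 13.721411
step 4→5:
  ẍ = (ẋ'−ẋ)/dt = (1.669926118−1.749692765)/0.023064 = -3.458491
  θ̈ = (θ̇'−θ̇)/dt = (1.043772066−0.926270019)/0.023064 = 5.094608
  sinθ=0.192165, cosθ=0.981363
  F = (M+m)·ẍ + m·l·cosθ·θ̈ − m·l·sinθ·θ̇² = -3.475912 + 0.601330 − 0.019830 = -2.894412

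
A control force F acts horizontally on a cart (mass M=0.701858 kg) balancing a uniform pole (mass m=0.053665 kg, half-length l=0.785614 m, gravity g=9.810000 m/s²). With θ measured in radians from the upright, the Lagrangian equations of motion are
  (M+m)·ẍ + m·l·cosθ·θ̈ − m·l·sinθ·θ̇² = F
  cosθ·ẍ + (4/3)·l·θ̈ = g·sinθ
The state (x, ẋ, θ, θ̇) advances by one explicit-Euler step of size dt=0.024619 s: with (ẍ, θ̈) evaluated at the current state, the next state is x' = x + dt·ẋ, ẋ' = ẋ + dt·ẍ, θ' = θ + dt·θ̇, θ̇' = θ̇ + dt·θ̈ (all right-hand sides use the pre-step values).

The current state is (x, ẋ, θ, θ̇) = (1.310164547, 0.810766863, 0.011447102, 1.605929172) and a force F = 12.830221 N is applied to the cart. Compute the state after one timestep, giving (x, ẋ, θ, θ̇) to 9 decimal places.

(1.330124816, 1.252253833, 0.050983472, 1.187122842)

sinθ=0.011446852, cosθ=0.999934483
temp = (F + m·l·θ̇²·sinθ)/(M+m) = (12.830221 + 0.001244627)/0.755523 = 16.983553945
θ̈ = (g·sinθ − cosθ·temp)/(l·(4/3 − m·cos²θ/(M+m))) = -17.011508595
ẍ = temp − m·l·θ̈·cosθ/(M+m) = 17.932774277
Euler: x'=1.310164547+0.024619·0.810766863=1.330124816, ẋ'=0.810766863+0.024619·17.932774277=1.252253833
       θ'=0.011447102+0.024619·1.605929172=0.050983472, θ̇'=1.605929172+0.024619·-17.011508595=1.187122842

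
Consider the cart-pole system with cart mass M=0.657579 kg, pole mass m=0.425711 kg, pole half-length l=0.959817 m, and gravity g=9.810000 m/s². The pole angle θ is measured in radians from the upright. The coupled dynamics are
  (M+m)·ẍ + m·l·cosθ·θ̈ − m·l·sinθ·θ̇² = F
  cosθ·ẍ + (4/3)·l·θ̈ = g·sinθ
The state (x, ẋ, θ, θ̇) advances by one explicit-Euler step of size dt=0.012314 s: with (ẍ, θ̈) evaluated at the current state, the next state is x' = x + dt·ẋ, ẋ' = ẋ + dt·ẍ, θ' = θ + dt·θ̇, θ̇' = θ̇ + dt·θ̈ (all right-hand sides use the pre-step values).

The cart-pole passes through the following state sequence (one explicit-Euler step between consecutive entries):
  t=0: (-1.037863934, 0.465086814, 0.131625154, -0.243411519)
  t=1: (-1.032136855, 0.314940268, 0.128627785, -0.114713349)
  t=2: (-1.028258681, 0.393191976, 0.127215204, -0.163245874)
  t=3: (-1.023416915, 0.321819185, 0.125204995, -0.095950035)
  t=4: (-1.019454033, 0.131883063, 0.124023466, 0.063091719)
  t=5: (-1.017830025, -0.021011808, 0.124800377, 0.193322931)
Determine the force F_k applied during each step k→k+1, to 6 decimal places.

F_0 = -8.978365 N
F_1 = 5.286179 N
F_2 = -4.065231 N
F_3 = -11.473541 N
F_4 = -9.162548 N

step 0→1:
  ẍ = (ẋ'−ẋ)/dt = (0.314940268−0.465086814)/0.012314 = -12.193158
  θ̈ = (θ̇'−θ̇)/dt = (-0.114713349−-0.243411519)/0.012314 = 10.451370
  sinθ=0.131245, cosθ=0.991350
  F = (M+m)·ẍ + m·l·cosθ·θ̈ − m·l·sinθ·θ̇² = -13.208726 + 4.233538 − 0.003177 = -8.978365
step 1→2:
  ẍ = (ẋ'−ẋ)/dt = (0.393191976−0.314940268)/0.012314 = 6.354695
  θ̈ = (θ̇'−θ̇)/dt = (-0.163245874−-0.114713349)/0.012314 = -3.941248
  sinθ=0.128273, cosθ=0.991739
  F = (M+m)·ẍ + m·l·cosθ·θ̈ − m·l·sinθ·θ̇² = 6.883977 + -1.597108 − 0.000690 = 5.286179
step 2→3:
  ẍ = (ẋ'−ẋ)/dt = (0.321819185−0.393191976)/0.012314 = -5.796069
  θ̈ = (θ̇'−θ̇)/dt = (-0.095950035−-0.163245874)/0.012314 = 5.464986
  sinθ=0.126872, cosθ=0.991919
  F = (M+m)·ẍ + m·l·cosθ·θ̈ − m·l·sinθ·θ̇² = -6.278823 + 2.214974 − 0.001382 = -4.065231
step 3→4:
  ẍ = (ẋ'−ẋ)/dt = (0.131883063−0.321819185)/0.012314 = -15.424405
  θ̈ = (θ̇'−θ̇)/dt = (0.063091719−-0.095950035)/0.012314 = 12.915523
  sinθ=0.124878, cosθ=0.992172
  F = (M+m)·ẍ + m·l·cosθ·θ̈ − m·l·sinθ·θ̇² = -16.709104 + 5.236032 − 0.000470 = -11.473541
step 4→5:
  ẍ = (ẋ'−ẋ)/dt = (-0.021011808−0.131883063)/0.012314 = -12.416345
  θ̈ = (θ̇'−θ̇)/dt = (0.193322931−0.063091719)/0.012314 = 10.575866
  sinθ=0.123706, cosθ=0.992319
  F = (M+m)·ẍ + m·l·cosθ·θ̈ − m·l·sinθ·θ̇² = -13.450502 + 4.288155 − 0.000201 = -9.162548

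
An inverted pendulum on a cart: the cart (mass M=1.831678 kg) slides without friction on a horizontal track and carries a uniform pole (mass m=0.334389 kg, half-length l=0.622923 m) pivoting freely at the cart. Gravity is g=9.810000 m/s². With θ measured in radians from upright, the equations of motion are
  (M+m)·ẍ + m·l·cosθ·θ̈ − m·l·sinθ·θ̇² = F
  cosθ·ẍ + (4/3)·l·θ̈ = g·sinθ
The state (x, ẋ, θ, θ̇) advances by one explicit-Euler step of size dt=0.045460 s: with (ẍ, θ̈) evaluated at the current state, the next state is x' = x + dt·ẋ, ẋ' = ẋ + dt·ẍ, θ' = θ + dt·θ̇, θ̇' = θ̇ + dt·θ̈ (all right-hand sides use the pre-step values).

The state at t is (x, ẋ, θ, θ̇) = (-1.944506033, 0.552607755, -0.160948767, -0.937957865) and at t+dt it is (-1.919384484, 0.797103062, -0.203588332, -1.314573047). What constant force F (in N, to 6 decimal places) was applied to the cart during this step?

F = 9.975665 N

ẍ = (ẋ'−ẋ)/dt = (0.797103062−0.552607755)/0.045460 = 5.378251
θ̈ = (θ̇'−θ̇)/dt = (-1.314573047−-0.937957865)/0.045460 = -8.284540
sinθ=-0.160255, cosθ=0.987076
F = (M+m)·ẍ + m·l·cosθ·θ̈ − m·l·sinθ·θ̇² = 11.649653 + -1.703355 − -0.029367 = 9.975665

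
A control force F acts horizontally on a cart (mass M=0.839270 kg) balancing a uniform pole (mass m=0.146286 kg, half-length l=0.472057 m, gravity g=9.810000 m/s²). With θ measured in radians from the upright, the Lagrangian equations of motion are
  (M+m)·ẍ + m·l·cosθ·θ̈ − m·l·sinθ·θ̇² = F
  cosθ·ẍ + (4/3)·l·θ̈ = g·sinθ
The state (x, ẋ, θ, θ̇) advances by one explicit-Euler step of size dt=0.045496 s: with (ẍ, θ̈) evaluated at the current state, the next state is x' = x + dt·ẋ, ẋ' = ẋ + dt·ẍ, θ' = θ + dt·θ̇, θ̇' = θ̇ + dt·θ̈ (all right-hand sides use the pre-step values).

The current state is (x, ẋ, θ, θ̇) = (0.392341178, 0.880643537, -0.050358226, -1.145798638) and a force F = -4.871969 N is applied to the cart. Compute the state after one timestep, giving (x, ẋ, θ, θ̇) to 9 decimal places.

sinθ=-0.050336944, cosθ=0.998732292
temp = (F + m·l·θ̇²·sinθ)/(M+m) = (-4.871969 + -0.004563527)/0.985556 = -4.948001460
θ̈ = (g·sinθ − cosθ·temp)/(l·(4/3 − m·cos²θ/(M+m))) = 7.949541563
ẍ = temp − m·l·θ̈·cosθ/(M+m) = -5.504298921
Euler: x'=0.392341178+0.045496·0.880643537=0.432406936, ẋ'=0.880643537+0.045496·-5.504298921=0.630219953
       θ'=-0.050358226+0.045496·-1.145798638=-0.102487481, θ̇'=-1.145798638+0.045496·7.949541563=-0.784126295

(0.432406936, 0.630219953, -0.102487481, -0.784126295)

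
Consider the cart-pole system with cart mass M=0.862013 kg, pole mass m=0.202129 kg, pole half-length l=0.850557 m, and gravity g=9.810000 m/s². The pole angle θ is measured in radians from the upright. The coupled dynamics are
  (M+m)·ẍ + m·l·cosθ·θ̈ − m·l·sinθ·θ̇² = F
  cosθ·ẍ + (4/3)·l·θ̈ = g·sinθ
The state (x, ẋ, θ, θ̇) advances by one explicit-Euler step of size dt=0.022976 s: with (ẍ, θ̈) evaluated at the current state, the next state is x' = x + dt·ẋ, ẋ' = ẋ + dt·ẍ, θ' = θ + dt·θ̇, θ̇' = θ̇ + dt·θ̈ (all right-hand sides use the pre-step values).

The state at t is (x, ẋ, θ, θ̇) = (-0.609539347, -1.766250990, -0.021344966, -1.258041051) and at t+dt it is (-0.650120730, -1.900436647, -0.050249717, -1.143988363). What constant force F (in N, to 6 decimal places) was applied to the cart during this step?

F = -5.355825 N

ẍ = (ẋ'−ẋ)/dt = (-1.900436647−-1.766250990)/0.022976 = -5.840253
θ̈ = (θ̇'−θ̇)/dt = (-1.143988363−-1.258041051)/0.022976 = 4.963992
sinθ=-0.021343, cosθ=0.999772
F = (M+m)·ẍ + m·l·cosθ·θ̈ − m·l·sinθ·θ̇² = -6.214859 + 0.853226 − -0.005807 = -5.355825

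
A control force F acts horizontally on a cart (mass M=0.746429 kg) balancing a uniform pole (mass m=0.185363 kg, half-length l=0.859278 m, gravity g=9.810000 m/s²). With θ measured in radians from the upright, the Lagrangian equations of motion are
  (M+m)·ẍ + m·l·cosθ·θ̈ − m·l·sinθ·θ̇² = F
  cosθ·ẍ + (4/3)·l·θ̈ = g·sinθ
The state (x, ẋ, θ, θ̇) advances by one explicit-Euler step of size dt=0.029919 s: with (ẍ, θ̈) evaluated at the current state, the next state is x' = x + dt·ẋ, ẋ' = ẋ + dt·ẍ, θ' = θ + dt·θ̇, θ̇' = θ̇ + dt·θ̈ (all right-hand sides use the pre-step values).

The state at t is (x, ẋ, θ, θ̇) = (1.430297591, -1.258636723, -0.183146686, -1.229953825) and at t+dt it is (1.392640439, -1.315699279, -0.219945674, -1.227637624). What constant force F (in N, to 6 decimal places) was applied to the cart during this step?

F = -1.721138 N

ẍ = (ẋ'−ẋ)/dt = (-1.315699279−-1.258636723)/0.029919 = -1.907235
θ̈ = (θ̇'−θ̇)/dt = (-1.227637624−-1.229953825)/0.029919 = 0.077416
sinθ=-0.182125, cosθ=0.983275
F = (M+m)·ẍ + m·l·cosθ·θ̈ − m·l·sinθ·θ̇² = -1.777146 + 0.012124 − -0.043884 = -1.721138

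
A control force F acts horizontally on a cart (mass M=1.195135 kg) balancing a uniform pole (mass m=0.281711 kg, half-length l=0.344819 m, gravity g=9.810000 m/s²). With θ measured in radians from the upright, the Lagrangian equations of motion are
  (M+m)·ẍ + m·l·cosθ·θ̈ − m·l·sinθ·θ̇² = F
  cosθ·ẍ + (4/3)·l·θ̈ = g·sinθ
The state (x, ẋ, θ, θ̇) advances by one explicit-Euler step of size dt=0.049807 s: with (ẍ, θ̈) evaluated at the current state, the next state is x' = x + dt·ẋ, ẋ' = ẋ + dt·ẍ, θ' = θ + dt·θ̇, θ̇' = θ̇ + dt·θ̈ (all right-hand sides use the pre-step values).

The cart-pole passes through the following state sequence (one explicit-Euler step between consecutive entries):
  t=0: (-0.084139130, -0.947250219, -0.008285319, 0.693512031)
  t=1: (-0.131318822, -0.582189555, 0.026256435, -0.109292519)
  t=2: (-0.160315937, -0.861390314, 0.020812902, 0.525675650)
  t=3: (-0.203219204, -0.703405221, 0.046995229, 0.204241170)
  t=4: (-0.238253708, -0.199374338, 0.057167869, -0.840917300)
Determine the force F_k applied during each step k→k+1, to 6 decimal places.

step 0→1:
  ẍ = (ẋ'−ẋ)/dt = (-0.582189555−-0.947250219)/0.049807 = 7.329505
  θ̈ = (θ̇'−θ̇)/dt = (-0.109292519−0.693512031)/0.049807 = -16.118308
  sinθ=-0.008285, cosθ=0.999966
  F = (M+m)·ẍ + m·l·cosθ·θ̈ − m·l·sinθ·θ̇² = 10.824550 + -1.565667 − -0.000387 = 9.259270
step 1→2:
  ẍ = (ẋ'−ẋ)/dt = (-0.861390314−-0.582189555)/0.049807 = -5.605653
  θ̈ = (θ̇'−θ̇)/dt = (0.525675650−-0.109292519)/0.049807 = 12.748573
  sinθ=0.026253, cosθ=0.999655
  F = (M+m)·ẍ + m·l·cosθ·θ̈ − m·l·sinθ·θ̇² = -8.278686 + 1.237961 − 0.000030 = -7.040756
step 2→3:
  ẍ = (ẋ'−ẋ)/dt = (-0.703405221−-0.861390314)/0.049807 = 3.171946
  θ̈ = (θ̇'−θ̇)/dt = (0.204241170−0.525675650)/0.049807 = -6.453601
  sinθ=0.020811, cosθ=0.999783
  F = (M+m)·ẍ + m·l·cosθ·θ̈ − m·l·sinθ·θ̇² = 4.684475 + -0.626762 − 0.000559 = 4.057154
step 3→4:
  ẍ = (ẋ'−ẋ)/dt = (-0.199374338−-0.703405221)/0.049807 = 10.119680
  θ̈ = (θ̇'−θ̇)/dt = (-0.840917300−0.204241170)/0.049807 = -20.984168
  sinθ=0.046978, cosθ=0.998896
  F = (M+m)·ẍ + m·l·cosθ·θ̈ − m·l·sinθ·θ̇² = 14.945208 + -2.036137 − 0.000190 = 12.908881

F_0 = 9.259270 N
F_1 = -7.040756 N
F_2 = 4.057154 N
F_3 = 12.908881 N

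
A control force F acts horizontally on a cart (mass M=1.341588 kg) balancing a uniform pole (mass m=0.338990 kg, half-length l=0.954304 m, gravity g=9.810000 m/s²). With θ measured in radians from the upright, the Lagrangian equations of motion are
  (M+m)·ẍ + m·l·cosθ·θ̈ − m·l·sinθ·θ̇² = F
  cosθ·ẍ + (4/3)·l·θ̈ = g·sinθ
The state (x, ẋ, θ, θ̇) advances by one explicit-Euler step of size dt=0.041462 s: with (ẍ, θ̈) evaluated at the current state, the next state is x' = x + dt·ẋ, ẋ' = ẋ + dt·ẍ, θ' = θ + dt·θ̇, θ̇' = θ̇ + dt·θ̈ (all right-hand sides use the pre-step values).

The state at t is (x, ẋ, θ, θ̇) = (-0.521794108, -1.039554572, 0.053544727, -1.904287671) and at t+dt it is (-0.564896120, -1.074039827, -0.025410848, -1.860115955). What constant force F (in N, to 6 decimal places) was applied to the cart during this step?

ẍ = (ẋ'−ẋ)/dt = (-1.074039827−-1.039554572)/0.041462 = -0.831732
θ̈ = (θ̇'−θ̇)/dt = (-1.860115955−-1.904287671)/0.041462 = 1.065354
sinθ=0.053519, cosθ=0.998567
F = (M+m)·ẍ + m·l·cosθ·θ̈ − m·l·sinθ·θ̇² = -1.397790 + 0.344148 − 0.062784 = -1.116426

F = -1.116426 N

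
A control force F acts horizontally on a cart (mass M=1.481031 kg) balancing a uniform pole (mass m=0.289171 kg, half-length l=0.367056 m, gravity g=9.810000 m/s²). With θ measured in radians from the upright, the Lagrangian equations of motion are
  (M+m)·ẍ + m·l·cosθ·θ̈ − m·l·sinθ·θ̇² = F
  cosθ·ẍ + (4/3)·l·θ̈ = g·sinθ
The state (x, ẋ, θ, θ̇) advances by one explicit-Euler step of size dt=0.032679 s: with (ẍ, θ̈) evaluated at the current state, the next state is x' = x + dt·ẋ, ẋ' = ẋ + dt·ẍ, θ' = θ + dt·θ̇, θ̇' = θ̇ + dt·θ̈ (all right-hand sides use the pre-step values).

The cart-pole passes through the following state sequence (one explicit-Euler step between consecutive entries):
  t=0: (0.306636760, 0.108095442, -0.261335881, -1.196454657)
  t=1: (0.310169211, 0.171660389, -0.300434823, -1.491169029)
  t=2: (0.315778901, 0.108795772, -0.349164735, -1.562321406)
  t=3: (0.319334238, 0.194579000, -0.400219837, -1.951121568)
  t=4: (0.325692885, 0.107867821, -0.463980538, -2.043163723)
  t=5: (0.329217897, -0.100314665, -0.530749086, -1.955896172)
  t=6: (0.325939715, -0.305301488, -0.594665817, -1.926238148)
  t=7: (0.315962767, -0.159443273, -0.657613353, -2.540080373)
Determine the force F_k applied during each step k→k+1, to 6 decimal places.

step 0→1:
  ẍ = (ẋ'−ẋ)/dt = (0.171660389−0.108095442)/0.032679 = 1.945131
  θ̈ = (θ̇'−θ̇)/dt = (-1.491169029−-1.196454657)/0.032679 = -9.018464
  sinθ=-0.258371, cosθ=0.966046
  F = (M+m)·ẍ + m·l·cosθ·θ̈ − m·l·sinθ·θ̇² = 3.443275 + -0.924735 − -0.039258 = 2.557798
step 1→2:
  ẍ = (ẋ'−ẋ)/dt = (0.108795772−0.171660389)/0.032679 = -1.923701
  θ̈ = (θ̇'−θ̇)/dt = (-1.562321406−-1.491169029)/0.032679 = -2.177312
  sinθ=-0.295936, cosθ=0.955208
  F = (M+m)·ẍ + m·l·cosθ·θ̈ − m·l·sinθ·θ̇² = -3.405339 + -0.220752 − -0.069845 = -3.556246
step 2→3:
  ẍ = (ẋ'−ẋ)/dt = (0.194579000−0.108795772)/0.032679 = 2.625026
  θ̈ = (θ̇'−θ̇)/dt = (-1.951121568−-1.562321406)/0.032679 = -11.897554
  sinθ=-0.342113, cosθ=0.939659
  F = (M+m)·ẍ + m·l·cosθ·θ̈ − m·l·sinθ·θ̇² = 4.646826 + -1.186629 − -0.088633 = 3.548831
step 3→4:
  ẍ = (ẋ'−ẋ)/dt = (0.107867821−0.194579000)/0.032679 = -2.653422
  θ̈ = (θ̇'−θ̇)/dt = (-2.043163723−-1.951121568)/0.032679 = -2.816554
  sinθ=-0.389621, cosθ=0.920975
  F = (M+m)·ẍ + m·l·cosθ·θ̈ − m·l·sinθ·θ̇² = -4.697093 + -0.275330 − -0.157434 = -4.814989
step 4→5:
  ẍ = (ẋ'−ẋ)/dt = (-0.100314665−0.107867821)/0.032679 = -6.370528
  θ̈ = (θ̇'−θ̇)/dt = (-1.955896172−-2.043163723)/0.032679 = 2.670447
  sinθ=-0.447511, cosθ=0.894278
  F = (M+m)·ẍ + m·l·cosθ·θ̈ − m·l·sinθ·θ̇² = -11.277122 + 0.253480 − -0.198288 = -10.825353
step 5→6:
  ẍ = (ẋ'−ẋ)/dt = (-0.305301488−-0.100314665)/0.032679 = -6.272739
  θ̈ = (θ̇'−θ̇)/dt = (-1.926238148−-1.955896172)/0.032679 = 0.907556
  sinθ=-0.506180, cosθ=0.862428
  F = (M+m)·ẍ + m·l·cosθ·θ̈ − m·l·sinθ·θ̇² = -11.104014 + 0.083078 − -0.205534 = -10.815403
step 6→7:
  ẍ = (ẋ'−ẋ)/dt = (-0.159443273−-0.305301488)/0.032679 = 4.463362
  θ̈ = (θ̇'−θ̇)/dt = (-2.540080373−-1.926238148)/0.032679 = -18.783997
  sinθ=-0.560232, cosθ=0.828336
  F = (M+m)·ẍ + m·l·cosθ·θ̈ − m·l·sinθ·θ̇² = 7.901053 + -1.651511 − -0.220635 = 6.470177

F_0 = 2.557798 N
F_1 = -3.556246 N
F_2 = 3.548831 N
F_3 = -4.814989 N
F_4 = -10.825353 N
F_5 = -10.815403 N
F_6 = 6.470177 N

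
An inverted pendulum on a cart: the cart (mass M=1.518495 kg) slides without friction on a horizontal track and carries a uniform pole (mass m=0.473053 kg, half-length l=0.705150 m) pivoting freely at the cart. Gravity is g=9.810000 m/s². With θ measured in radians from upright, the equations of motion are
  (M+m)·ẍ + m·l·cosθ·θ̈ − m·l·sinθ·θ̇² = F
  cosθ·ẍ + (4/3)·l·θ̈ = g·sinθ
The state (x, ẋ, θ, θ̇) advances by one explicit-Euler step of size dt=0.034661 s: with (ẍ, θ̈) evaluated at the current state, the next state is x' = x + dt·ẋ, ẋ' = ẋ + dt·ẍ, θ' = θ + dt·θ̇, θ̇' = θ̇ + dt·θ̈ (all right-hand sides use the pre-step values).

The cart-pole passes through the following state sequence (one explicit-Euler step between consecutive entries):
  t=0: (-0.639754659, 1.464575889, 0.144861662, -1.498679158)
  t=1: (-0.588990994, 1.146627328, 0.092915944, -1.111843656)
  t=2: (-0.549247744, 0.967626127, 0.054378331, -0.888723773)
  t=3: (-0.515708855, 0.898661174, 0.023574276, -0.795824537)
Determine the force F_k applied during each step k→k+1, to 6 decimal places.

step 0→1:
  ẍ = (ẋ'−ẋ)/dt = (1.146627328−1.464575889)/0.034661 = -9.173093
  θ̈ = (θ̇'−θ̇)/dt = (-1.111843656−-1.498679158)/0.034661 = 11.160541
  sinθ=0.144356, cosθ=0.989526
  F = (M+m)·ẍ + m·l·cosθ·θ̈ − m·l·sinθ·θ̇² = -18.268654 + 3.683865 − 0.108154 = -14.692943
step 1→2:
  ẍ = (ẋ'−ẋ)/dt = (0.967626127−1.146627328)/0.034661 = -5.164340
  θ̈ = (θ̇'−θ̇)/dt = (-0.888723773−-1.111843656)/0.034661 = 6.437203
  sinθ=0.092782, cosθ=0.995686
  F = (M+m)·ẍ + m·l·cosθ·θ̈ − m·l·sinθ·θ̇² = -10.285032 + 2.138017 − 0.038260 = -8.185275
step 2→3:
  ẍ = (ẋ'−ẋ)/dt = (0.898661174−0.967626127)/0.034661 = -1.989699
  θ̈ = (θ̇'−θ̇)/dt = (-0.795824537−-0.888723773)/0.034661 = 2.680224
  sinθ=0.054352, cosθ=0.998522
  F = (M+m)·ẍ + m·l·cosθ·θ̈ − m·l·sinθ·θ̇² = -3.962581 + 0.892730 − 0.014320 = -3.084171

F_0 = -14.692943 N
F_1 = -8.185275 N
F_2 = -3.084171 N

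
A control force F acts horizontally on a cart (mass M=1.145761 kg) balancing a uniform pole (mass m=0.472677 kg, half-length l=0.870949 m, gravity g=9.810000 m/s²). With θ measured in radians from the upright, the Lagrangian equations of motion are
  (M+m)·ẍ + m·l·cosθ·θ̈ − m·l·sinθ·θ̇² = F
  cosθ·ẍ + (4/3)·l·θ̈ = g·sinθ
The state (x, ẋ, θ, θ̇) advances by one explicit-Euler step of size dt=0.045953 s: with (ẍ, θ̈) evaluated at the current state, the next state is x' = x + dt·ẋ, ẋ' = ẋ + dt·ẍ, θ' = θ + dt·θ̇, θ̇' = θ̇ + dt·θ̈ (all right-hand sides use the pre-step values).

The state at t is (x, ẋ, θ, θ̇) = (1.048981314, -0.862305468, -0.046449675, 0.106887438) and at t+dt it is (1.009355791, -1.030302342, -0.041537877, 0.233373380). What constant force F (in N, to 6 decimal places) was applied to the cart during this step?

F = -4.784611 N

ẍ = (ẋ'−ẋ)/dt = (-1.030302342−-0.862305468)/0.045953 = -3.655841
θ̈ = (θ̇'−θ̇)/dt = (0.233373380−0.106887438)/0.045953 = 2.752507
sinθ=-0.046433, cosθ=0.998921
F = (M+m)·ẍ + m·l·cosθ·θ̈ − m·l·sinθ·θ̇² = -5.916752 + 1.131923 − -0.000218 = -4.784611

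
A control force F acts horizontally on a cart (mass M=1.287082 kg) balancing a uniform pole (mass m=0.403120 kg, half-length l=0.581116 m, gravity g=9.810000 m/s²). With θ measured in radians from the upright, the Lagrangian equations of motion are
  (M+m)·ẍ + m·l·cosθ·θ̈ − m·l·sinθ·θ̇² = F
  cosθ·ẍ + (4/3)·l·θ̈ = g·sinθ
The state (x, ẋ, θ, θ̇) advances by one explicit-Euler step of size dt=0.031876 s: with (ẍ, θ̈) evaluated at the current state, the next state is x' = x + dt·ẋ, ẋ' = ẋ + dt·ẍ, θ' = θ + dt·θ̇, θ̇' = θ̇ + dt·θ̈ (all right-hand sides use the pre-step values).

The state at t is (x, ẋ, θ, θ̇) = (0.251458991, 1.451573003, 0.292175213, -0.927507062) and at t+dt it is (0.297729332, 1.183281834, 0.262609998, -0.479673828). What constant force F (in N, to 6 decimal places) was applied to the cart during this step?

ẍ = (ẋ'−ẋ)/dt = (1.183281834−1.451573003)/0.031876 = -8.416714
θ̈ = (θ̇'−θ̇)/dt = (-0.479673828−-0.927507062)/0.031876 = 14.049229
sinθ=0.288036, cosθ=0.957620
F = (M+m)·ẍ + m·l·cosθ·θ̈ − m·l·sinθ·θ̇² = -14.225946 + 3.151684 − 0.058047 = -11.132309

F = -11.132309 N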